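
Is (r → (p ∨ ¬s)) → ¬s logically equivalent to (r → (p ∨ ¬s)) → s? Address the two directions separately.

[⇒] This fails. Under p = F, s = F, r = F, the left side is true but the right side is false.

[⇐] This fails. Under p = F, s = T, r = F, the left side is false but the right side is true.

Neither direction holds.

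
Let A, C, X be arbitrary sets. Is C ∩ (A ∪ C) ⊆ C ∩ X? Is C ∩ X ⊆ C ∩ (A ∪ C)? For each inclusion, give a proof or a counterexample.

Only the reverse inclusion holds.

(⊆) This inclusion fails. Take A = ∅, C = {1}, X = ∅; then 1 ∈ C ∩ (A ∪ C) but 1 ∉ C ∩ X.

(⊇) Let x ∈ C ∩ X. Then either x ∈ C ∩ X and x ∉ A; or x ∈ A ∩ C ∩ X. In each case x ∈ C ∩ (A ∪ C), so C ∩ X ⊆ C ∩ (A ∪ C).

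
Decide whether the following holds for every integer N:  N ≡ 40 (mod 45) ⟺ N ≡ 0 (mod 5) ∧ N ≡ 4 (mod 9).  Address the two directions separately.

Both directions hold; the statement is true.

(→) Suppose N ≡ 40 (mod 45); write N = 45j + 40. Since 5 ∣ 45, reducing mod 5 gives N ≡ 40 ≡ 0 (mod 5); since 9 ∣ 45, reducing mod 9 gives N ≡ 40 ≡ 4 (mod 9).

(←) Conversely, if N ≡ 0 (mod 5) and N ≡ 4 (mod 9), then by the Chinese remainder theorem N ≡ 40 (mod 45). This is exactly N ≡ 40 (mod 45).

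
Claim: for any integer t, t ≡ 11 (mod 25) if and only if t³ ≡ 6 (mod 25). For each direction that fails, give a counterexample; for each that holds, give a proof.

Both directions hold; the statement is true.

Forward direction. Suppose t ≡ 11 (mod 25). Write t = 25j + 11. Then (25j + 11)³ = 15625j³ + 20625j² + 9075j + 1331 = 25(625j³ + 825j² + 363j + 53) + 6, so t³ ≡ 6 (mod 25).

Converse. Suppose t³ ≡ 6 (mod 25). The only residue r in {0, …, 24} with r³ ≡ 6 (mod 25) is r = 11, so t ≡ 11 (mod 25).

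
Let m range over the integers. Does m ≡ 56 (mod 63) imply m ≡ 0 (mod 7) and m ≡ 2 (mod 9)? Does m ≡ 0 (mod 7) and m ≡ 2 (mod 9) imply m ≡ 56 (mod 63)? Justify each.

Both directions hold; the statement is true.

[⇒] Suppose m ≡ 56 (mod 63); write m = 63j + 56. Since 7 ∣ 63, reducing mod 7 gives m ≡ 56 ≡ 0 (mod 7); since 9 ∣ 63, reducing mod 9 gives m ≡ 56 ≡ 2 (mod 9).

[⇐] Conversely, if m ≡ 0 (mod 7) and m ≡ 2 (mod 9), then by the Chinese remainder theorem m ≡ 56 (mod 63). This is exactly m ≡ 56 (mod 63).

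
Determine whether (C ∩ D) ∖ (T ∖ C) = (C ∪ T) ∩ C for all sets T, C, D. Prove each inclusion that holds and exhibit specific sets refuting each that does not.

(⊆) Let x ∈ (C ∩ D) ∖ (T ∖ C). Then either x ∈ C ∩ D and x ∉ T; or x ∈ T ∩ C ∩ D. In each case x ∈ (C ∪ T) ∩ C, so (C ∩ D) ∖ (T ∖ C) ⊆ (C ∪ T) ∩ C.

(⊇) This inclusion fails. Take T = ∅, C = {1}, D = ∅; then 1 ∈ (C ∪ T) ∩ C but 1 ∉ (C ∩ D) ∖ (T ∖ C).

The sets are not equal: only the forward inclusion holds.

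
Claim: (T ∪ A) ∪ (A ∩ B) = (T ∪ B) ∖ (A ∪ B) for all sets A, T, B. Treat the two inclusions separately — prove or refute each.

The sets are not equal: only the reverse inclusion holds.

(⟸) Let x ∈ (T ∪ B) ∖ (A ∪ B). Then x ∈ T and x ∉ A, B, from which x ∈ (T ∪ A) ∪ (A ∩ B).

(⟹) This inclusion fails. Take A = {1}, T = ∅, B = ∅; then 1 ∈ (T ∪ A) ∪ (A ∩ B) but 1 ∉ (T ∪ B) ∖ (A ∪ B).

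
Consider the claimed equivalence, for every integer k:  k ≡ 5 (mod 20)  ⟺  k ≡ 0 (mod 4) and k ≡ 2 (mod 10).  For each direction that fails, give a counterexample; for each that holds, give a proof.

(⇒) This fails: k = 5 gives 5 ≡ 5 (mod 20) but 5 ≡ 1 (mod 4), so the conjunction on the right does not hold.

(⇐) This fails: k = 12 satisfies both congruences on the right (12 ≡ 0 mod 4 and 12 ≡ 2 mod 10) yet 12 ≡ 12 (mod 20), not 5.

Neither direction holds.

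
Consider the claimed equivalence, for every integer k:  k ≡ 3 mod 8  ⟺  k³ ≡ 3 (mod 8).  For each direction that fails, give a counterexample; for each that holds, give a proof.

Both directions hold; the statement is true.

(⟹) Suppose k ≡ 3 mod 8. Write k = 8j + 3. Then (8j + 3)³ = 512j³ + 576j² + 216j + 27 = 8(64j³ + 72j² + 27j + 3) + 3, so k³ ≡ 3 (mod 8).

(⟸) Conversely, suppose k³ ≡ 3 (mod 8). The only residue r in {0, …, 7} with r³ ≡ 3 (mod 8) is r = 3, so k ≡ 3 (mod 8).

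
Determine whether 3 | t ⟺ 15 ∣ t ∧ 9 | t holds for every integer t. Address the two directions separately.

The forward direction fails; the converse holds.

Forward direction. This fails: take t = 3. Certainly 3 ∣ 3, but 15 ∤ 3.

Converse. Suppose 15 ∣ t and 9 ∣ t. Any common multiple of 15 and 9 is a multiple of their lcm; here lcm(15, 9) = 15·9/gcd(15, 9) = 135/3 = 45, so 45 ∣ t. Since 3 ∣ 45, it follows that 3 ∣ t.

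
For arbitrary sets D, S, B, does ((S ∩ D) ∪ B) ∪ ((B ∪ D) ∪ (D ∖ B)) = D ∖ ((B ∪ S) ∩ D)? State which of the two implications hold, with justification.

The sets are not equal: only the reverse inclusion holds.

(⟹) This inclusion fails. Take D = {1}, S = {1}, B = ∅; then 1 ∈ ((S ∩ D) ∪ B) ∪ ((B ∪ D) ∪ (D ∖ B)) but 1 ∉ D ∖ ((B ∪ S) ∩ D).

(⟸) Let x ∈ D ∖ ((B ∪ S) ∩ D). Then x ∈ D and x ∉ S, B, from which x ∈ ((S ∩ D) ∪ B) ∪ ((B ∪ D) ∪ (D ∖ B)).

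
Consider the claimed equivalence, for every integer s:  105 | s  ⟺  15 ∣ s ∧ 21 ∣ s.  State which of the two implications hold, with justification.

The biconditional holds.

Forward direction. If 105 ∣ s, write s = 105q. Since 105 = 7·15, s = 15·(7q), so 15 ∣ s; and since 105 = 5·21, s = 21·(5q), so 21 ∣ s.

Converse. Suppose 15 ∣ s and 21 ∣ s. Any common multiple of 15 and 21 is a multiple of their lcm; here lcm(15, 21) = 15·21/gcd(15, 21) = 315/3 = 105, so 105 ∣ s.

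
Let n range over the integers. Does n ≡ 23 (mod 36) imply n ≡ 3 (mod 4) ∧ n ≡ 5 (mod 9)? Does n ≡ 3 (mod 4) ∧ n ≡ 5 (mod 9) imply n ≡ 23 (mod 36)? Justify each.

Both directions hold.

(→) Suppose n ≡ 23 (mod 36); write n = 36j + 23. Since 4 ∣ 36, reducing mod 4 gives n ≡ 23 ≡ 3 (mod 4); since 9 ∣ 36, reducing mod 9 gives n ≡ 23 ≡ 5 (mod 9).

(←) Conversely, if n ≡ 3 (mod 4) and n ≡ 5 (mod 9), then by the Chinese remainder theorem n ≡ 23 (mod 36). This is exactly n ≡ 23 (mod 36).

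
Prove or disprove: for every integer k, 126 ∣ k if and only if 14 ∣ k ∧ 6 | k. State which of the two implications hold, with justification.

The forward direction holds; the converse fails.

(⇐) This fails: take k = 42. Both 14 ∣ 42 and 6 ∣ 42, yet 42 is not a multiple of 126 (since 42 = 0·126 + 42), so 126 ∤ 42.

(⇒) If 126 ∣ k, write k = 126q. Since 126 = 9·14, k = 14·(9q), so 14 ∣ k; and since 126 = 21·6, k = 6·(21q), so 6 ∣ k.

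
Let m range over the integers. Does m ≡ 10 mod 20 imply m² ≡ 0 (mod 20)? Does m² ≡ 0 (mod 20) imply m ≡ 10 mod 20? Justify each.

(→) Suppose m ≡ 10 mod 20. Write m = 20j + 10. Then (20j + 10)² = 400j² + 400j + 100 = 20(20j² + 20j + 5) + 0, so m² ≡ 0 (mod 20).

(←) This fails: take m = 0. Then 0² = 0 ≡ 0 (mod 20), yet 0 ≡ 0 (mod 20), not 10.

Only the forward direction holds.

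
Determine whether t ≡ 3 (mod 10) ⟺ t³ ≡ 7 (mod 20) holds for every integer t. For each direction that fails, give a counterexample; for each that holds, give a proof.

(→) This fails: take t = 13. Then 13 ≡ 3 (mod 10), but 13³ = 2197 ≡ 17 (mod 20), not 7.

(←) Conversely, the residues r modulo 20 with r³ ≡ 7 (mod 20) are exactly {3}, and each is ≡ 3 (mod 10).

The forward direction fails; the converse holds.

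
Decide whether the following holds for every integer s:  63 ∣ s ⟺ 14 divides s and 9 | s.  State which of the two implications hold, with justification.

(→) This fails: take s = 63. Certainly 63 ∣ 63, but 14 ∤ 63.

(←) Suppose 14 ∣ s and 9 ∣ s. Any common multiple of 14 and 9 is a multiple of their lcm; here gcd(14, 9) = 1, so lcm(14, 9) = 14·9 = 126, so 126 ∣ s. Since 63 ∣ 126, it follows that 63 ∣ s.

Only the converse holds.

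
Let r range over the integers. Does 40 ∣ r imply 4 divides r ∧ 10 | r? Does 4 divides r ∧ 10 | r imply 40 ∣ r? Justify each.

[⇒] If 40 ∣ r, write r = 40q. Since 40 = 10·4, r = 4·(10q), so 4 ∣ r; and since 40 = 4·10, r = 10·(4q), so 10 ∣ r.

[⇐] This fails: take r = 20. Both 4 ∣ 20 and 10 ∣ 20, yet 20 is not a multiple of 40 (since 20 = 0·40 + 20), so 40 ∤ 20.

(⇒) holds; (⇐) fails.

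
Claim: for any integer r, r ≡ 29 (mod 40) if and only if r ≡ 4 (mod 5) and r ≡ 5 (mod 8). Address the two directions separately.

Equivalent; both directions hold.

(→) Suppose r ≡ 29 (mod 40); write r = 40j + 29. Since 5 ∣ 40, reducing mod 5 gives r ≡ 29 ≡ 4 (mod 5); since 8 ∣ 40, reducing mod 8 gives r ≡ 29 ≡ 5 (mod 8).

(←) Conversely, if r ≡ 4 (mod 5) and r ≡ 5 (mod 8), then by the Chinese remainder theorem r ≡ 29 (mod 40). This is exactly r ≡ 29 (mod 40).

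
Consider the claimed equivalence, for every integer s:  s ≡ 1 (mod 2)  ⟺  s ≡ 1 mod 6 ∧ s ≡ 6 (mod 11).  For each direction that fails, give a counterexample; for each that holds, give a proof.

(→) This fails: s = 1 gives 1 ≡ 1 (mod 2) but 1 ≡ 1 (mod 11), so the conjunction on the right does not hold.

(←) Conversely, if s ≡ 1 (mod 6) and s ≡ 6 (mod 11), then by the Chinese remainder theorem s ≡ 61 (mod 66). Since 61 ≡ 1 (mod 2) and 2 ∣ 66, we get s ≡ 1 (mod 2).

The forward direction fails; the converse holds.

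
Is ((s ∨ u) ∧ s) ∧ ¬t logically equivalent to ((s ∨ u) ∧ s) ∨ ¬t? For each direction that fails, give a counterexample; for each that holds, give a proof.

Only the forward implication holds.

(⇒) Assume the antecedent. If s is true, ((s ∨ u) ∧ s) ∨ ¬t reduces to true regardless of the other variables. If s is false, the antecedent cannot hold. Either way ((s ∨ u) ∧ s) ∨ ¬t holds.

(⇐) This fails. Under s = F, u = F, t = F, the left side is false but the right side is true.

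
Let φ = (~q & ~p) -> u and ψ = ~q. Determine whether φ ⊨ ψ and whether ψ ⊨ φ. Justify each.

[⇒] This fails. Under q = T, u = F, p = F, the left side is true but the right side is false.

[⇐] This fails. Under q = F, u = F, p = F, the left side is false but the right side is true.

Neither implication holds.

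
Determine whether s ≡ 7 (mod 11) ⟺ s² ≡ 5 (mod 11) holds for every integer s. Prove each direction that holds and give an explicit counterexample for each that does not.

(⟹) Suppose s ≡ 7 (mod 11). Write s = 11j + 7. Then (11j + 7)² = 121j² + 154j + 49 = 11(11j² + 14j + 4) + 5, so s² ≡ 5 (mod 11).

(⟸) This fails: take s = 4. Then 4² = 16 ≡ 5 (mod 11), yet 4 ≡ 4 (mod 11), not 7.

The forward direction holds; the converse fails.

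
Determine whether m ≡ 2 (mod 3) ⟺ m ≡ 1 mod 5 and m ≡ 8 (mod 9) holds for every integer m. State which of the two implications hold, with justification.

(⇒) fails; (⇐) holds.

(⇐) If m ≡ 1 (mod 5) and m ≡ 8 (mod 9), then by the Chinese remainder theorem m ≡ 26 (mod 45). Since 26 ≡ 2 (mod 3) and 3 ∣ 45, we get m ≡ 2 (mod 3).

(⇒) This fails: m = 32 gives 32 ≡ 2 (mod 3) but 32 ≡ 2 (mod 5), so the conjunction on the right does not hold.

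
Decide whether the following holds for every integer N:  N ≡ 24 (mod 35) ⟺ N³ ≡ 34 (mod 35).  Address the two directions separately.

The forward direction holds; the converse fails.

(⟹) Suppose N ≡ 24 (mod 35). Write N = 35j + 24. Then (35j + 24)³ = 42875j³ + 88200j² + 60480j + 13824 = 35(1225j³ + 2520j² + 1728j + 394) + 34, so N³ ≡ 34 (mod 35).

(⟸) This fails: take N = 19. Then 19³ = 6859 ≡ 34 (mod 35), yet 19 ≡ 19 (mod 35), not 24.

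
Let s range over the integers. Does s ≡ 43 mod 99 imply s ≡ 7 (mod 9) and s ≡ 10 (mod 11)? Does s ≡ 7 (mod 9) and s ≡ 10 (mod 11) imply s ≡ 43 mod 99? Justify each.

Equivalent; both directions hold.

(←) If s ≡ 7 (mod 9) and s ≡ 10 (mod 11), then by the Chinese remainder theorem s ≡ 43 (mod 99). This is exactly s ≡ 43 (mod 99).

(→) Suppose s ≡ 43 (mod 99); write s = 99j + 43. Since 9 ∣ 99, reducing mod 9 gives s ≡ 43 ≡ 7 (mod 9); since 11 ∣ 99, reducing mod 11 gives s ≡ 43 ≡ 10 (mod 11).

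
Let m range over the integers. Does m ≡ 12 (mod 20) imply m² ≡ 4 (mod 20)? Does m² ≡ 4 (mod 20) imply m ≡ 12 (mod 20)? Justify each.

Not equivalent: only (⇒) holds.

(→) Suppose m ≡ 12 (mod 20). Write m = 20j + 12. Then (20j + 12)² = 400j² + 480j + 144 = 20(20j² + 24j + 7) + 4, so m² ≡ 4 (mod 20).

(←) This fails: take m = 2. Then 2² = 4 ≡ 4 (mod 20), yet 2 ≡ 2 (mod 20), not 12.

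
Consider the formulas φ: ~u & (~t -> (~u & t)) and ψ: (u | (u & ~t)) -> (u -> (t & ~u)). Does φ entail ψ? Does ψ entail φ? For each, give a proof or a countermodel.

Not equivalent: only (⇒) holds.

Converse. This fails. Under u = F, t = F, the left side is false but the right side is true.

Forward direction. Assume the antecedent. If u is true, the antecedent cannot hold. If u is false, the consequent reduces to true regardless of the other variables. Either way the consequent holds.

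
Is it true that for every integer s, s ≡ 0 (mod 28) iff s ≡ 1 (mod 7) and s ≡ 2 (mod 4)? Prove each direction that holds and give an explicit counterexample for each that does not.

(⟹) This fails: s = 0 gives 0 ≡ 0 (mod 28) but 0 ≡ 0 (mod 7), so the conjunction on the right does not hold.

(⟸) This fails: s = 22 satisfies both congruences on the right (22 ≡ 1 mod 7 and 22 ≡ 2 mod 4) yet 22 ≡ 22 (mod 28), not 0.

Neither implication holds.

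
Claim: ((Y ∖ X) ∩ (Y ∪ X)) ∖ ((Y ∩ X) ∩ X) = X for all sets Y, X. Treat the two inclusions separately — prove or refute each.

(⊆) This inclusion fails. Take Y = {1}, X = ∅; then 1 ∈ ((Y ∖ X) ∩ (Y ∪ X)) ∖ ((Y ∩ X) ∩ X) but 1 ∉ X.

(⊇) This inclusion fails. Take Y = ∅, X = {1}; then 1 ∈ X but 1 ∉ ((Y ∖ X) ∩ (Y ∪ X)) ∖ ((Y ∩ X) ∩ X).

Neither inclusion holds.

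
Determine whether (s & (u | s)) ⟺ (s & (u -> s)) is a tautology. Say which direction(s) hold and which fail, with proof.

The biconditional holds.

(←) Assume the antecedent. If u is true, the antecedent forces (u = T, s = T), and s & (u | s) holds there. If u is false, the antecedent forces (u = F, s = T), and s & (u | s) holds there. Either way s & (u | s) holds.

(→) Assume the antecedent. If u is true, the antecedent forces (u = T, s = T), and s & (u -> s) holds there. If u is false, the antecedent forces (u = F, s = T), and s & (u -> s) holds there. Either way s & (u -> s) holds.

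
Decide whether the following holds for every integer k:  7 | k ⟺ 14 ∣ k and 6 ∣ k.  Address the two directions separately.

[⇒] This fails: take k = 7. Certainly 7 ∣ 7, but 14 ∤ 7.

[⇐] Suppose 14 ∣ k and 6 ∣ k. Any common multiple of 14 and 6 is a multiple of their lcm; here lcm(14, 6) = 14·6/gcd(14, 6) = 84/2 = 42, so 42 ∣ k. Since 7 ∣ 42, it follows that 7 ∣ k.

(⇒) fails; (⇐) holds.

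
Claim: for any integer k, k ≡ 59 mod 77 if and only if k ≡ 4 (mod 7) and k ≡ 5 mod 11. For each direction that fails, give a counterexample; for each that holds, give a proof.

(→) This fails: k = 59 gives 59 ≡ 59 (mod 77) but 59 ≡ 3 (mod 7), so the conjunction on the right does not hold.

(←) This fails: k = 60 satisfies both congruences on the right (60 ≡ 4 mod 7 and 60 ≡ 5 mod 11) yet 60 ≡ 60 (mod 77), not 59.

Neither implication holds.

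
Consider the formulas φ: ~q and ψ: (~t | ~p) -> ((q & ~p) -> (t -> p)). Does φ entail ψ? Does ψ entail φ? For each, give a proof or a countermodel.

Only the forward implication holds.

(←) This fails. Under t = F, q = T, p = F, the left side is false but the right side is true.

(→) Assume the antecedent. If t is true, the antecedent forces (t = T, q = F, p = F) or (t = T, q = F, p = T), and the consequent holds there. If t is false, the consequent reduces to true regardless of the other variables. Either way the consequent holds.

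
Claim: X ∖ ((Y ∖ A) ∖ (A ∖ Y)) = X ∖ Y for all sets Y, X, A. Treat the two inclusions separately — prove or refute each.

The sets are not equal: only the reverse inclusion holds.

Reverse inclusion. Let x ∈ X ∖ Y. Then either x ∈ X and x ∉ Y, A; or x ∈ X ∩ A and x ∉ Y. In each case x ∈ X ∖ ((Y ∖ A) ∖ (A ∖ Y)), so X ∖ Y ⊆ X ∖ ((Y ∖ A) ∖ (A ∖ Y)).

Forward inclusion. This inclusion fails. Take Y = {1}, X = {1}, A = {1}; then 1 ∈ X ∖ ((Y ∖ A) ∖ (A ∖ Y)) but 1 ∉ X ∖ Y.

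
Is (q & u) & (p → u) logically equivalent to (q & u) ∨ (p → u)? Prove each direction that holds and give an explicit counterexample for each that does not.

[⇒] Assume the antecedent. If q is true, the antecedent forces (q = T, u = T, p = F) or (q = T, u = T, p = T), and (q & u) ∨ (p → u) holds there. If q is false, the antecedent cannot hold. Either way (q & u) ∨ (p → u) holds.

[⇐] This fails. Under q = F, u = F, p = F, the left side is false but the right side is true.

Only the forward direction holds.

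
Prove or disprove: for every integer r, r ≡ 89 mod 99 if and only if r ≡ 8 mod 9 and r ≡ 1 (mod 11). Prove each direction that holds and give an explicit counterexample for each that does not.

(→) Suppose r ≡ 89 (mod 99); write r = 99j + 89. Since 9 ∣ 99, reducing mod 9 gives r ≡ 89 ≡ 8 (mod 9); since 11 ∣ 99, reducing mod 11 gives r ≡ 89 ≡ 1 (mod 11).

(←) Conversely, if r ≡ 8 (mod 9) and r ≡ 1 (mod 11), then by the Chinese remainder theorem r ≡ 89 (mod 99). This is exactly r ≡ 89 (mod 99).

Both directions hold; the statement is true.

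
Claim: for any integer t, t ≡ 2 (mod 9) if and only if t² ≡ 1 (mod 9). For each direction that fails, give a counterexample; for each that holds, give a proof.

(⇒) This fails: take t = 2. Then 2 ≡ 2 (mod 9), but 2² = 4 ≡ 4 (mod 9), not 1.

(⇐) This fails: take t = 1. Then 1² = 1 ≡ 1 (mod 9), yet 1 ≡ 1 (mod 9), not 2.

Neither direction holds.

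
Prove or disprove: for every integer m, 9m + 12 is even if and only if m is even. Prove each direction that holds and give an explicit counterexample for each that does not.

Both directions hold.

(→) Suppose 9m + 12 is even. Since 9 is odd, 9m and m have the same parity, so 9m + 12 ≡ m + 12 (mod 2). As 12 is even, 9m + 12 is even exactly when m is even. Thus m is even.

(←) Conversely, suppose m is even; write m = 2j. Then 9m + 12 = 9·(2j) + 12 = 2·9j + 12, which is even.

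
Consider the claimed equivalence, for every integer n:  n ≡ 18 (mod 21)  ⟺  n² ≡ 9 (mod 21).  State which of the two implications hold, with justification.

(⟸) This fails: take n = 3. Then 3² = 9 ≡ 9 (mod 21), yet 3 ≡ 3 (mod 21), not 18.

(⟹) Suppose n ≡ 18 (mod 21). Write n = 21j + 18. Then (21j + 18)² = 441j² + 756j + 324 = 21(21j² + 36j + 15) + 9, so n² ≡ 9 (mod 21).

Only the forward direction holds.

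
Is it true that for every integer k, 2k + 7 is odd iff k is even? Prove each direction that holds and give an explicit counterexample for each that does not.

Only the converse holds.

[⇒] This fails: take k = 5. Then 2k + 7 = 17, which is odd, yet k = 5 is odd, not even.

[⇐] Suppose k is even. Since 2 is even, 2k is even for every k, so 2k + 7 has the same parity as 7, which is odd. Hence 2k + 7 is odd.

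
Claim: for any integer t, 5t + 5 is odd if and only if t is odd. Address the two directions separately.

(⇒) This fails: t = 2 gives 5t + 5 = 15, which is odd, but 2 is even, not odd.

(⇐) This also fails: t = 5 is odd, but 5t + 5 = 30 is even, not odd.

Neither direction holds.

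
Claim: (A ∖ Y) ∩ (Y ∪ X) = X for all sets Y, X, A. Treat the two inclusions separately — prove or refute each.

Forward inclusion. Let x ∈ (A ∖ Y) ∩ (Y ∪ X). Then x ∈ X ∩ A and x ∉ Y, from which x ∈ X.

Reverse inclusion. This inclusion fails. Take Y = ∅, X = {1}, A = ∅; then 1 ∈ X but 1 ∉ (A ∖ Y) ∩ (Y ∪ X).

(⊆) holds; (⊇) fails.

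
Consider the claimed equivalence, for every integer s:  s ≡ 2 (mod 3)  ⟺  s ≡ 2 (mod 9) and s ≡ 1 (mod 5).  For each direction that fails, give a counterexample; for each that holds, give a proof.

Not equivalent: only (⇐) holds.

Forward direction. This fails: s = 32 gives 32 ≡ 2 (mod 3) but 32 ≡ 5 (mod 9), so the conjunction on the right does not hold.

Converse. If s ≡ 2 (mod 9) and s ≡ 1 (mod 5), then by the Chinese remainder theorem s ≡ 11 (mod 45). Since 11 ≡ 2 (mod 3) and 3 ∣ 45, we get s ≡ 2 (mod 3).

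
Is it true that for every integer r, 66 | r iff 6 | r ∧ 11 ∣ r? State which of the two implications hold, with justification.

(⟹) If 66 ∣ r, write r = 66q. Since 66 = 11·6, r = 6·(11q), so 6 ∣ r; and since 66 = 6·11, r = 11·(6q), so 11 ∣ r.

(⟸) Suppose 6 ∣ r and 11 ∣ r. Any common multiple of 6 and 11 is a multiple of their lcm; here gcd(6, 11) = 1, so lcm(6, 11) = 6·11 = 66, so 66 ∣ r.

Both directions hold.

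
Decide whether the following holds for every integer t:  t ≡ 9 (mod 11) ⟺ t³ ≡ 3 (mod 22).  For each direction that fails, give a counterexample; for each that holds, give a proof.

(⇒) This fails: take t = 20. Then 20 ≡ 9 (mod 11), but 20³ = 8000 ≡ 14 (mod 22), not 3.

(⇐) Conversely, the residues r modulo 22 with r³ ≡ 3 (mod 22) are exactly {9}, and each is ≡ 9 (mod 11).

The forward direction fails; the converse holds.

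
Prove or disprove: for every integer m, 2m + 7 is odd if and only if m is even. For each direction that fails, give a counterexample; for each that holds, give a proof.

The forward direction fails; the converse holds.

Forward direction. This fails: take m = 1. Then 2m + 7 = 9, which is odd, yet m = 1 is odd, not even.

Converse. Suppose m is even. Since 2 is even, 2m is even for every m, so 2m + 7 has the same parity as 7, which is odd. Hence 2m + 7 is odd.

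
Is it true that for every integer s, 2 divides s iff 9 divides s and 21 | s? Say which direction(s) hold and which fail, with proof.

[⇒] This fails: take s = 2. Certainly 2 ∣ 2, but 9 ∤ 2.

[⇐] This fails: take s = 63. Both 9 ∣ 63 and 21 ∣ 63, yet 63 is not a multiple of 2 (since 63 = 31·2 + 1), so 2 ∤ 63.

Neither implication holds.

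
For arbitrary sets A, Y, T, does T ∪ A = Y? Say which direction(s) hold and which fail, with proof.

(⟹) This inclusion fails. Take A = {1}, Y = ∅, T = ∅; then 1 ∈ T ∪ A but 1 ∉ Y.

(⟸) This inclusion fails. Take A = ∅, Y = {1}, T = ∅; then 1 ∈ Y but 1 ∉ T ∪ A.

Both inclusions fail.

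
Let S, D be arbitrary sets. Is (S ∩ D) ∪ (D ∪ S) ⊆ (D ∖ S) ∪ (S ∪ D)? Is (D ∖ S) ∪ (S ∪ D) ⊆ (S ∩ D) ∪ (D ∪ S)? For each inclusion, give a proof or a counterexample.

The two sets are equal.

Forward inclusion. Let x ∈ (S ∩ D) ∪ (D ∪ S). Then either x ∈ S and x ∉ D; or x ∈ D and x ∉ S; or x ∈ S ∩ D. In each case x ∈ (D ∖ S) ∪ (S ∪ D), so (S ∩ D) ∪ (D ∪ S) ⊆ (D ∖ S) ∪ (S ∪ D).

Reverse inclusion. Let x ∈ (D ∖ S) ∪ (S ∪ D). Then either x ∈ S and x ∉ D; or x ∈ D and x ∉ S; or x ∈ S ∩ D. In each case x ∈ (S ∩ D) ∪ (D ∪ S), so (D ∖ S) ∪ (S ∪ D) ⊆ (S ∩ D) ∪ (D ∪ S).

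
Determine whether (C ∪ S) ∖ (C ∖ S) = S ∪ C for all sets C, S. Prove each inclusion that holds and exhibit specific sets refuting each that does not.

Reverse inclusion. This inclusion fails. Take C = {1}, S = ∅; then 1 ∈ S ∪ C but 1 ∉ (C ∪ S) ∖ (C ∖ S).

Forward inclusion. Let x ∈ (C ∪ S) ∖ (C ∖ S). Then either x ∈ S and x ∉ C; or x ∈ C ∩ S. In each case x ∈ S ∪ C, so (C ∪ S) ∖ (C ∖ S) ⊆ S ∪ C.

The sets are not equal: only the forward inclusion holds.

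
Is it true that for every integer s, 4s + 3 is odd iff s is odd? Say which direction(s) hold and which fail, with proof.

Only the reverse direction holds.

(⇐) Suppose s is odd. Since 4 is even, 4s is even for every s, so 4s + 3 has the same parity as 3, which is odd. Hence 4s + 3 is odd.

(⇒) This fails: take s = 6. Then 4s + 3 = 27, which is odd, yet s = 6 is even, not odd.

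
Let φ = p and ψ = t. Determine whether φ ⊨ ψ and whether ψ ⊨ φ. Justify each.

Forward direction. This fails. Under p = T, t = F, the left side is true but the right side is false.

Converse. This fails. Under p = F, t = T, the left side is false but the right side is true.

(⇒) fails and (⇐) fails.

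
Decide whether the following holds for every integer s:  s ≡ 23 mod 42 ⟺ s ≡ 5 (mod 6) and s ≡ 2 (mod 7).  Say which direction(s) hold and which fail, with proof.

(⟹) Suppose s ≡ 23 (mod 42); write s = 42j + 23. Since 6 ∣ 42, reducing mod 6 gives s ≡ 23 ≡ 5 (mod 6); since 7 ∣ 42, reducing mod 7 gives s ≡ 23 ≡ 2 (mod 7).

(⟸) Conversely, if s ≡ 5 (mod 6) and s ≡ 2 (mod 7), then by the Chinese remainder theorem s ≡ 23 (mod 42). This is exactly s ≡ 23 (mod 42).

Equivalent; both directions hold.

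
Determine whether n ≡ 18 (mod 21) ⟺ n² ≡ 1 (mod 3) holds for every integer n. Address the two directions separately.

Both directions fail.

(→) This fails: take n = 18. Then 18 ≡ 18 (mod 21), but 18² = 324 ≡ 0 (mod 3), not 1.

(←) This fails: take n = 1. Then 1² = 1 ≡ 1 (mod 3), yet 1 ≡ 1 (mod 21), not 18.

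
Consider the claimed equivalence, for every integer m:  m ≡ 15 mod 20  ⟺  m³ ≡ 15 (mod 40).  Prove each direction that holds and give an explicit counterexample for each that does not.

[⇒] This fails: take m = 35. Then 35 ≡ 15 (mod 20), but 35³ = 42875 ≡ 35 (mod 40), not 15.

[⇐] Conversely, the residues r modulo 40 with r³ ≡ 15 (mod 40) are exactly {15}, and each is ≡ 15 (mod 20).

Not equivalent: only (⇐) holds.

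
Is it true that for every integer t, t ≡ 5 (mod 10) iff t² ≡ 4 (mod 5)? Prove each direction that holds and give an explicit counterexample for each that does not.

(⇒) fails and (⇐) fails.

(→) This fails: take t = 5. Then 5 ≡ 5 (mod 10), but 5² = 25 ≡ 0 (mod 5), not 4.

(←) This fails: take t = 2. Then 2² = 4 ≡ 4 (mod 5), yet 2 ≡ 2 (mod 10), not 5.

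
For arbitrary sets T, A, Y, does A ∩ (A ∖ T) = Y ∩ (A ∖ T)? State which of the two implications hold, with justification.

The sets are not equal: only the reverse inclusion holds.

(⟹) This inclusion fails. Take T = ∅, A = {1}, Y = ∅; then 1 ∈ A ∩ (A ∖ T) but 1 ∉ Y ∩ (A ∖ T).

(⟸) Let x ∈ Y ∩ (A ∖ T). Then x ∈ A ∩ Y and x ∉ T, from which x ∈ A ∩ (A ∖ T).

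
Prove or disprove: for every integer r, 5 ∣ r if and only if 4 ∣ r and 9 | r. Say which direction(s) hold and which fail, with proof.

Both directions fail.

Forward direction. This fails: take r = 5. Certainly 5 ∣ 5, but 4 ∤ 5.

Converse. This fails: take r = 36. Both 4 ∣ 36 and 9 ∣ 36, yet 36 is not a multiple of 5 (since 36 = 7·5 + 1), so 5 ∤ 36.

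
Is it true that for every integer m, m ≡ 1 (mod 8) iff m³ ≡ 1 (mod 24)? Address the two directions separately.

The forward direction fails; the converse holds.

(⟹) This fails: take m = 9. Then 9 ≡ 1 (mod 8), but 9³ = 729 ≡ 9 (mod 24), not 1.

(⟸) Conversely, the residues r modulo 24 with r³ ≡ 1 (mod 24) are exactly {1}, and each is ≡ 1 (mod 8).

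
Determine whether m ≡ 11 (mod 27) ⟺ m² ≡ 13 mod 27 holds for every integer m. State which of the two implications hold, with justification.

Only the forward implication holds.

(⇐) This fails: take m = 16. Then 16² = 256 ≡ 13 (mod 27), yet 16 ≡ 16 (mod 27), not 11.

(⇒) Suppose m ≡ 11 (mod 27). Write m = 27j + 11. Then (27j + 11)² = 729j² + 594j + 121 = 27(27j² + 22j + 4) + 13, so m² ≡ 13 (mod 27).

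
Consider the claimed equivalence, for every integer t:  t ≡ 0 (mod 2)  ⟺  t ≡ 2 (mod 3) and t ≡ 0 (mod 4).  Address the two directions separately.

The forward direction fails; the converse holds.

(←) If t ≡ 2 (mod 3) and t ≡ 0 (mod 4), then by the Chinese remainder theorem t ≡ 8 (mod 12). Since 8 ≡ 0 (mod 2) and 2 ∣ 12, we get t ≡ 0 (mod 2).

(→) This fails: t = 0 gives 0 ≡ 0 (mod 2) but 0 ≡ 0 (mod 3), so the conjunction on the right does not hold.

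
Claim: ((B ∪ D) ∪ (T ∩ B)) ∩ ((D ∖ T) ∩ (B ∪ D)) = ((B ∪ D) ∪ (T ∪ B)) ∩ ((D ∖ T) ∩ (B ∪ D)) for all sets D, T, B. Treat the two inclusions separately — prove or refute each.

Both inclusions hold.

Forward inclusion. Let x ∈ ((B ∪ D) ∪ (T ∩ B)) ∩ ((D ∖ T) ∩ (B ∪ D)). Then either x ∈ D and x ∉ T, B; or x ∈ D ∩ B and x ∉ T. In each case x ∈ ((B ∪ D) ∪ (T ∪ B)) ∩ ((D ∖ T) ∩ (B ∪ D)), so ((B ∪ D) ∪ (T ∩ B)) ∩ ((D ∖ T) ∩ (B ∪ D)) ⊆ ((B ∪ D) ∪ (T ∪ B)) ∩ ((D ∖ T) ∩ (B ∪ D)).

Reverse inclusion. Let x ∈ ((B ∪ D) ∪ (T ∪ B)) ∩ ((D ∖ T) ∩ (B ∪ D)). Then either x ∈ D and x ∉ T, B; or x ∈ D ∩ B and x ∉ T. In each case x ∈ ((B ∪ D) ∪ (T ∩ B)) ∩ ((D ∖ T) ∩ (B ∪ D)), so ((B ∪ D) ∪ (T ∪ B)) ∩ ((D ∖ T) ∩ (B ∪ D)) ⊆ ((B ∪ D) ∪ (T ∩ B)) ∩ ((D ∖ T) ∩ (B ∪ D)).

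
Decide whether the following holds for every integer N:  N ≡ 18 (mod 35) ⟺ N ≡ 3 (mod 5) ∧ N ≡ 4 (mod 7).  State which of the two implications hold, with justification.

Both implications hold.

(→) Suppose N ≡ 18 (mod 35); write N = 35j + 18. Since 5 ∣ 35, reducing mod 5 gives N ≡ 18 ≡ 3 (mod 5); since 7 ∣ 35, reducing mod 7 gives N ≡ 18 ≡ 4 (mod 7).

(←) Conversely, if N ≡ 3 (mod 5) and N ≡ 4 (mod 7), then by the Chinese remainder theorem N ≡ 18 (mod 35). This is exactly N ≡ 18 (mod 35).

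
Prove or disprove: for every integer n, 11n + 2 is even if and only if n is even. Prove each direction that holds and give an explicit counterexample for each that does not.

(→) Suppose 11n + 2 is even. Since 11 is odd, 11n and n have the same parity, so 11n + 2 ≡ n + 2 (mod 2). As 2 is even, 11n + 2 is even exactly when n is even. Thus n is even.

(←) Conversely, suppose n is even; write n = 2j. Then 11n + 2 = 11·(2j) + 2 = 2·11j + 2, which is even.

Both directions hold; the statement is true.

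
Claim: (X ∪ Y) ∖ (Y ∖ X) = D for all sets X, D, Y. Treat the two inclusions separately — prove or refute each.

(⊆) fails and (⊇) fails.

(⟹) This inclusion fails. Take X = {1}, D = ∅, Y = ∅; then 1 ∈ (X ∪ Y) ∖ (Y ∖ X) but 1 ∉ D.

(⟸) This inclusion fails. Take X = ∅, D = {1}, Y = ∅; then 1 ∈ D but 1 ∉ (X ∪ Y) ∖ (Y ∖ X).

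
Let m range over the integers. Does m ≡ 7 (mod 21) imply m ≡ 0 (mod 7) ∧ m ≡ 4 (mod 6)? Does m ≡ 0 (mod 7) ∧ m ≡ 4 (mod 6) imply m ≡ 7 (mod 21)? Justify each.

Converse. If m ≡ 0 (mod 7) and m ≡ 4 (mod 6), then by the Chinese remainder theorem m ≡ 28 (mod 42). Since 28 ≡ 7 (mod 21) and 21 ∣ 42, we get m ≡ 7 (mod 21).

Forward direction. This fails: m = 7 gives 7 ≡ 7 (mod 21) but 7 ≡ 1 (mod 6), so the conjunction on the right does not hold.

Only the reverse direction holds.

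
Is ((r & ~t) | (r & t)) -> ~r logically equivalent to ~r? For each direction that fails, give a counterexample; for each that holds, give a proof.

Both directions hold; the statement is true.

(⇐) Assume the antecedent. If t is true, the antecedent forces (t = T, r = F), and ((r & ~t) | (r & t)) -> ~r holds there. If t is false, the antecedent forces (t = F, r = F), and ((r & ~t) | (r & t)) -> ~r holds there. Either way ((r & ~t) | (r & t)) -> ~r holds.

(⇒) Assume the antecedent. If t is true, the antecedent forces (t = T, r = F), and ~r holds there. If t is false, the antecedent forces (t = F, r = F), and ~r holds there. Either way ~r holds.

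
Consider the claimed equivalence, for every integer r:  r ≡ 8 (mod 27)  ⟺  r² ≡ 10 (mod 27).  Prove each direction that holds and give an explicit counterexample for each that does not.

(⟸) This fails: take r = 19. Then 19² = 361 ≡ 10 (mod 27), yet 19 ≡ 19 (mod 27), not 8.

(⟹) Suppose r ≡ 8 (mod 27). Write r = 27j + 8. Then (27j + 8)² = 729j² + 432j + 64 = 27(27j² + 16j + 2) + 10, so r² ≡ 10 (mod 27).

The forward direction holds; the converse fails.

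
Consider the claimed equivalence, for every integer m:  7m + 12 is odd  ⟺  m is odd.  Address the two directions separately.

(⟹) Suppose 7m + 12 is odd. Since 7 is odd, 7m and m have the same parity, so 7m + 12 ≡ m + 12 (mod 2). As 12 is even, 7m + 12 is odd exactly when m is odd. Thus m is odd.

(⟸) Conversely, suppose m is odd; write m = 2j + 1. Then 7m + 12 = 7·(2j + 1) + 12 = 2·7j + 19, which is odd.

Both directions hold; the statement is true.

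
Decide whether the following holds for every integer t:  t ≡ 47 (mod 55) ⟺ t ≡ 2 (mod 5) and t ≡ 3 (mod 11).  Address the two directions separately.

Converse. If t ≡ 2 (mod 5) and t ≡ 3 (mod 11), then by the Chinese remainder theorem t ≡ 47 (mod 55). This is exactly t ≡ 47 (mod 55).

Forward direction. Suppose t ≡ 47 (mod 55); write t = 55j + 47. Since 5 ∣ 55, reducing mod 5 gives t ≡ 47 ≡ 2 (mod 5); since 11 ∣ 55, reducing mod 11 gives t ≡ 47 ≡ 3 (mod 11).

Equivalent; both directions hold.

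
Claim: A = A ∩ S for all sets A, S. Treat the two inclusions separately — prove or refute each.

The sets are not equal: only the reverse inclusion holds.

(⊆) This inclusion fails. Take A = {1}, S = ∅; then 1 ∈ A but 1 ∉ A ∩ S.

(⊇) Let x ∈ A ∩ S. Then x ∈ A ∩ S, from which x ∈ A.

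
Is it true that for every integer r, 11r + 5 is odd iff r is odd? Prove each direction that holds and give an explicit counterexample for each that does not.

(⟹) This fails: r = 0 gives 11r + 5 = 5, which is odd, but 0 is even, not odd.

(⟸) This also fails: r = 3 is odd, but 11r + 5 = 38 is even, not odd.

Neither direction holds.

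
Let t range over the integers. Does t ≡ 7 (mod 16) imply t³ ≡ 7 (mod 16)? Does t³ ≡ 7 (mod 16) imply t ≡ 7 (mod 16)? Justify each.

(→) Suppose t ≡ 7 (mod 16). Write t = 16j + 7. Then (16j + 7)³ = 4096j³ + 5376j² + 2352j + 343 = 16(256j³ + 336j² + 147j + 21) + 7, so t³ ≡ 7 (mod 16).

(←) Conversely, suppose t³ ≡ 7 (mod 16). The only residue r in {0, …, 15} with r³ ≡ 7 (mod 16) is r = 7, so t ≡ 7 (mod 16).

Both directions hold.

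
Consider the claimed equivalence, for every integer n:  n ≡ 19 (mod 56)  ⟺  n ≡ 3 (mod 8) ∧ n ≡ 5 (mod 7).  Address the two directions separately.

(⇒) Suppose n ≡ 19 (mod 56); write n = 56j + 19. Since 8 ∣ 56, reducing mod 8 gives n ≡ 19 ≡ 3 (mod 8); since 7 ∣ 56, reducing mod 7 gives n ≡ 19 ≡ 5 (mod 7).

(⇐) Conversely, if n ≡ 3 (mod 8) and n ≡ 5 (mod 7), then by the Chinese remainder theorem n ≡ 19 (mod 56). This is exactly n ≡ 19 (mod 56).

Both implications hold.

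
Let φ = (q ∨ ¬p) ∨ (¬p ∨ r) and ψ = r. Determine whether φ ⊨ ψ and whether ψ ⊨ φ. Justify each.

Only the reverse direction holds.

(⟹) This fails. Under p = F, q = F, r = F, the left side is true but the right side is false.

(⟸) Assume the antecedent. If p is true, the antecedent forces (p = T, q = F, r = T) or (p = T, q = T, r = T), and (q ∨ ¬p) ∨ (¬p ∨ r) holds there. If p is false, (q ∨ ¬p) ∨ (¬p ∨ r) reduces to true regardless of the other variables. Either way (q ∨ ¬p) ∨ (¬p ∨ r) holds.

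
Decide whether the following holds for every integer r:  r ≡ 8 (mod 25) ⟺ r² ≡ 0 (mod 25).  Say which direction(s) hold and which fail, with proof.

(⇒) This fails: take r = 8. Then 8 ≡ 8 (mod 25), but 8² = 64 ≡ 14 (mod 25), not 0.

(⇐) This fails: take r = 0. Then 0² = 0 ≡ 0 (mod 25), yet 0 ≡ 0 (mod 25), not 8.

Both directions fail.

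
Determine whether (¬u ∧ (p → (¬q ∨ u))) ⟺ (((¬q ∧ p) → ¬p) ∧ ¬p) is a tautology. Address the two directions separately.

Both directions fail.

(⇒) This fails. Under p = T, u = F, q = F, the left side is true but the right side is false.

(⇐) This fails. Under p = F, u = T, q = F, the left side is false but the right side is true.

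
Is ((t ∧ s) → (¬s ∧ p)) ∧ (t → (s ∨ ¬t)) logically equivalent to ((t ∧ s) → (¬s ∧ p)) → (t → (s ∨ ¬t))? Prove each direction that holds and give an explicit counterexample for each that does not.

Forward direction. Assume the antecedent. If t is true, the antecedent cannot hold. If t is false, the consequent reduces to true regardless of the other variables. Either way the consequent holds.

Converse. This fails. Under t = T, s = T, p = F, the left side is false but the right side is true.

Not equivalent: only (⇒) holds.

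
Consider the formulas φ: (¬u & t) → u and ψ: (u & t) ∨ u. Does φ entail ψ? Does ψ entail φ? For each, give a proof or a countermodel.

(⟸) Assume the antecedent. If t is true, the antecedent forces (t = T, u = T), and (¬u & t) → u holds there. If t is false, (¬u & t) → u reduces to true regardless of the other variables. Either way (¬u & t) → u holds.

(⟹) This fails. Under t = F, u = F, the left side is true but the right side is false.

The forward direction fails; the converse holds.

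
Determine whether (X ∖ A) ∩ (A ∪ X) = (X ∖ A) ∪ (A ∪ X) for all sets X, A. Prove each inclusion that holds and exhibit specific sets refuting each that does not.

The sets are not equal: only the forward inclusion holds.

(⊆) Let x ∈ (X ∖ A) ∩ (A ∪ X). Then x ∈ X and x ∉ A, from which x ∈ (X ∖ A) ∪ (A ∪ X).

(⊇) This inclusion fails. Take X = ∅, A = {1}; then 1 ∈ (X ∖ A) ∪ (A ∪ X) but 1 ∉ (X ∖ A) ∩ (A ∪ X).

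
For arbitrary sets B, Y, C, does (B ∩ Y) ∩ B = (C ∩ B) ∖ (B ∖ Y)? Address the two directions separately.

(⊆) This inclusion fails. Take B = {1}, Y = {1}, C = ∅; then 1 ∈ (B ∩ Y) ∩ B but 1 ∉ (C ∩ B) ∖ (B ∖ Y).

(⊇) Let x ∈ (C ∩ B) ∖ (B ∖ Y). Then x ∈ B ∩ Y ∩ C, from which x ∈ (B ∩ Y) ∩ B.

The sets are not equal: only the reverse inclusion holds.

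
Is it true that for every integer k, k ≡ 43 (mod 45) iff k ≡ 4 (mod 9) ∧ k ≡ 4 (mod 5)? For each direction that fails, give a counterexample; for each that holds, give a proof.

Neither implication holds.

(→) This fails: k = 43 gives 43 ≡ 43 (mod 45) but 43 ≡ 7 (mod 9), so the conjunction on the right does not hold.

(←) This fails: k = 4 satisfies both congruences on the right (4 ≡ 4 mod 9 and 4 ≡ 4 mod 5) yet 4 ≡ 4 (mod 45), not 43.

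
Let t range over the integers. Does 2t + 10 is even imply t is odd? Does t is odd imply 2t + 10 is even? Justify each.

Only the converse holds.

[⇒] This fails: take t = 6. Then 2t + 10 = 22, which is even, yet t = 6 is even, not odd.

[⇐] Suppose t is odd. Since 2 is even, 2t is even for every t, so 2t + 10 has the same parity as 10, which is even. Hence 2t + 10 is even.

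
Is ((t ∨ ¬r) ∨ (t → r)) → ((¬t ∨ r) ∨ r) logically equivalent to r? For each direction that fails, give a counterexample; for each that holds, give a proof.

Not equivalent: only (⇐) holds.

[⇒] This fails. Under t = F, r = F, the left side is true but the right side is false.

[⇐] Assume the antecedent. If t is true, the antecedent forces (t = T, r = T), and the consequent holds there. If t is false, the consequent reduces to true regardless of the other variables. Either way the consequent holds.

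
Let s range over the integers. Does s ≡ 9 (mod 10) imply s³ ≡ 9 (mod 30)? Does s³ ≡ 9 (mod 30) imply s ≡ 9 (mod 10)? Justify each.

Not equivalent: only (⇐) holds.

(⇒) This fails: take s = 19. Then 19 ≡ 9 (mod 10), but 19³ = 6859 ≡ 19 (mod 30), not 9.

(⇐) Conversely, the residues r modulo 30 with r³ ≡ 9 (mod 30) are exactly {9}, and each is ≡ 9 (mod 10).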